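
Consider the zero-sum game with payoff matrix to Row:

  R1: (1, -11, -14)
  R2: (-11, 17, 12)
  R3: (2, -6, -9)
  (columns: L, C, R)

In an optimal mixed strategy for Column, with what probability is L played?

21/34

Row minima: R1 → -14, R2 → -11, R3 → -9; maximin = -9.
Column maxima: L → 2, C → 17, R → 12; minimax = 2.
-9 ≠ 2, so there is no saddle point; optimal play is mixed.
R1 is strictly dominated by R3, so Row never plays it.
C is strictly dominated by R (it gives Row strictly more in every row), so Column never plays it.
On the remaining 2×2 (R2, R3 vs L, R):
Let Row play R2 with probability p. Expected payoff against L: (-11)p + 2(1−p) = −13p + 2; against R: 12p + (-9)(1−p) = 21p − 9.
Setting these equal: −13p + 2 = 21p − 9 ⇒ −34p = -11 ⇒ p = 11/34, and the value is (-13)·(11/34) + 2 = -75/34.
For Column: with q = P(L), equating R2's and R3's payoffs gives −23q + 12 = 11q − 9 ⇒ q = 21/34.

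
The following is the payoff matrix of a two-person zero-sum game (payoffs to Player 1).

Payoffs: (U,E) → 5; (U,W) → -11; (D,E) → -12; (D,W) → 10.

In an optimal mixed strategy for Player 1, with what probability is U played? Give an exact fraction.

11/19

Row minima: U → -11, D → -12; maximin = -11.
Column maxima: E → 5, W → 10; minimax = 5.
-11 ≠ 5, so there is no saddle point; optimal play is mixed.
Let Player 1 play U with probability p. Expected payoff against E: 5p + (-12)(1−p) = 17p − 12; against W: (-11)p + 10(1−p) = −21p + 10.
Setting these equal: 17p − 12 = −21p + 10 ⇒ 38p = 22 ⇒ p = 11/19, and the value is (17)·(11/19) − 12 = -41/19.
For Player 2: with q = P(E), equating U's and D's payoffs gives 16q − 11 = −22q + 10 ⇒ q = 21/38.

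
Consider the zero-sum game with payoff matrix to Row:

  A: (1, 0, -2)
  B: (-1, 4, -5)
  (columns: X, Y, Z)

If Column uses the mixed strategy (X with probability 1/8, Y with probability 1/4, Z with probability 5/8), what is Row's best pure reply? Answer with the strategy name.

A

Expected payoff of A: (1/8)·1 + (1/4)·0 + (5/8)·(-2) = -9/8.
Expected payoff of B: (1/8)·(-1) + (1/4)·4 + (5/8)·(-5) = -9/4.
The largest is -9/8, so Row's best response is A.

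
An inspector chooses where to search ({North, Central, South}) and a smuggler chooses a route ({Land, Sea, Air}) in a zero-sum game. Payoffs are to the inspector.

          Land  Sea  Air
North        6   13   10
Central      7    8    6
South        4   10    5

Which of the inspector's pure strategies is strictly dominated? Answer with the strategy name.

South

North gives a strictly higher payoff than South against every column: 6 > 4, 13 > 10, 10 > 5.
So South is strictly dominated and the inspector never plays it.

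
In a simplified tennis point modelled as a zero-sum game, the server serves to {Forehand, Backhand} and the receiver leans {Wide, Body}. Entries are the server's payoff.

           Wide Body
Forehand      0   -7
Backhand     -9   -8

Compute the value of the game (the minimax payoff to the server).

Row minima: Forehand → -7, Backhand → -9; maximin = -7.
Column maxima: Wide → 0, Body → -7; minimax = -7.
Since maximin = minimax = -7, there is a saddle point and the value is -7.

-7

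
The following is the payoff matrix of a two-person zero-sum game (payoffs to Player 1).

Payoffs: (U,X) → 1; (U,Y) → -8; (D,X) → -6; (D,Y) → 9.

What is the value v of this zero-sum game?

Row minima: U → -8, D → -6; maximin = -6.
Column maxima: X → 1, Y → 9; minimax = 1.
-6 ≠ 1, so there is no saddle point; optimal play is mixed.
Let Player 1 play U with probability p. Expected payoff against X: 1p + (-6)(1−p) = 7p − 6; against Y: (-8)p + 9(1−p) = −17p + 9.
Setting these equal: 7p − 6 = −17p + 9 ⇒ 24p = 15 ⇒ p = 5/8, and the value is (7)·(5/8) − 6 = -13/8.
For Player 2: with q = P(X), equating U's and D's payoffs gives 9q − 8 = −15q + 9 ⇒ q = 17/24.

-13/8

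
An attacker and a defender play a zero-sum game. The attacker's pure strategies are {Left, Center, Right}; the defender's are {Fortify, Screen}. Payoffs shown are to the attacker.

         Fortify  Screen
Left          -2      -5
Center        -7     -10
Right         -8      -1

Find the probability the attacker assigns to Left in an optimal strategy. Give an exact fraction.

7/10

Row minima: Left → -5, Center → -10, Right → -8; maximin = -5.
Column maxima: Fortify → -2, Screen → -1; minimax = -2.
-5 ≠ -2, so there is no saddle point; optimal play is mixed.
Center is strictly dominated by Left, so the attacker never plays it.
On the remaining 2×2 (Left, Right vs Fortify, Screen):
Let the attacker play Left with probability p. Expected payoff against Fortify: (-2)p + (-8)(1−p) = 6p − 8; against Screen: (-5)p + (-1)(1−p) = −4p − 1.
Setting these equal: 6p − 8 = −4p − 1 ⇒ 10p = 7 ⇒ p = 7/10, and the value is (6)·(7/10) − 8 = -19/5.
For the defender: with q = P(Fortify), equating Left's and Right's payoffs gives 3q − 5 = −7q − 1 ⇒ q = 2/5.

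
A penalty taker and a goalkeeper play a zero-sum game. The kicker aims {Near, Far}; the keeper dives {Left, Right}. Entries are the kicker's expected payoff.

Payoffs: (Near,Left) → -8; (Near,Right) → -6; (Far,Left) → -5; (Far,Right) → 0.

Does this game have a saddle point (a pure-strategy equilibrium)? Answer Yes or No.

Row minima: Near → -8, Far → -5; maximin = -5.
Column maxima: Left → -5, Right → 0; minimax = -5.
maximin = minimax = -5, so a saddle point exists.

Yes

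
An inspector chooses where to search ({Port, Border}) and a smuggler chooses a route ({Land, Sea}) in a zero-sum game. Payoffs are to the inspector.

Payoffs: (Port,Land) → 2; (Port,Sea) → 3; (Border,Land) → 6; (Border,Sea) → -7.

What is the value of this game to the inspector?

16/7

Row minima: Port → 2, Border → -7; maximin = 2.
Column maxima: Land → 6, Sea → 3; minimax = 3.
2 ≠ 3, so there is no saddle point; optimal play is mixed.
Let the inspector play Port with probability p. Expected payoff against Land: 2p + 6(1−p) = −4p + 6; against Sea: 3p + (-7)(1−p) = 10p − 7.
Setting these equal: −4p + 6 = 10p − 7 ⇒ −14p = -13 ⇒ p = 13/14, and the value is (-4)·(13/14) + 6 = 16/7.
For the smuggler: with q = P(Land), equating Port's and Border's payoffs gives −q + 3 = 13q − 7 ⇒ q = 5/7.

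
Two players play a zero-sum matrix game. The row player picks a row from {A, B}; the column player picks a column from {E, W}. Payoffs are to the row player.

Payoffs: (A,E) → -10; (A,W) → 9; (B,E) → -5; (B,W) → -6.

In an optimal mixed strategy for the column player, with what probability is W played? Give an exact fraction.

1/4

Row minima: A → -10, B → -6; maximin = -6.
Column maxima: E → -5, W → 9; minimax = -5.
-6 ≠ -5, so there is no saddle point; optimal play is mixed.
Let the row player play A with probability p. Expected payoff against E: (-10)p + (-5)(1−p) = −5p − 5; against W: 9p + (-6)(1−p) = 15p − 6.
Setting these equal: −5p − 5 = 15p − 6 ⇒ −20p = -1 ⇒ p = 1/20, and the value is (-5)·(1/20) − 5 = -21/4.
For the column player: with q = P(E), equating A's and B's payoffs gives −19q + 9 = q − 6 ⇒ q = 3/4.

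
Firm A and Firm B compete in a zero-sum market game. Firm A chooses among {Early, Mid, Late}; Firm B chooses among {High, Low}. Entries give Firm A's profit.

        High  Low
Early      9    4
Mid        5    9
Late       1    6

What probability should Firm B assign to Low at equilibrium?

Row minima: Early → 4, Mid → 5, Late → 1; maximin = 5.
Column maxima: High → 9, Low → 9; minimax = 9.
5 ≠ 9, so there is no saddle point; optimal play is mixed.
Late is strictly dominated by Mid, so Firm A never plays it.
On the remaining 2×2 (Early, Mid vs High, Low):
Let Firm A play Early with probability p. Expected payoff against High: 9p + 5(1−p) = 4p + 5; against Low: 4p + 9(1−p) = −5p + 9.
Setting these equal: 4p + 5 = −5p + 9 ⇒ 9p = 4 ⇒ p = 4/9, and the value is (4)·(4/9) + 5 = 61/9.
For Firm B: with q = P(High), equating Early's and Mid's payoffs gives 5q + 4 = −4q + 9 ⇒ q = 5/9.

4/9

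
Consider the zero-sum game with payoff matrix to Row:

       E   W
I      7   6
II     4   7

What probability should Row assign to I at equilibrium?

Row minima: I → 6, II → 4; maximin = 6.
Column maxima: E → 7, W → 7; minimax = 7.
6 ≠ 7, so there is no saddle point; optimal play is mixed.
Let Row play I with probability p. Expected payoff against E: 7p + 4(1−p) = 3p + 4; against W: 6p + 7(1−p) = −p + 7.
Setting these equal: 3p + 4 = −p + 7 ⇒ 4p = 3 ⇒ p = 3/4, and the value is (3)·(3/4) + 4 = 25/4.
For Column: with q = P(E), equating I's and II's payoffs gives q + 6 = −3q + 7 ⇒ q = 1/4.

3/4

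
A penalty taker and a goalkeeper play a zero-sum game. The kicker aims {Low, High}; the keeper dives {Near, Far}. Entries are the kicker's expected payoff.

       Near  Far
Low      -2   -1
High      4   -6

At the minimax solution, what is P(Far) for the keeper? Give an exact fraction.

Row minima: Low → -2, High → -6; maximin = -2.
Column maxima: Near → 4, Far → -1; minimax = -1.
-2 ≠ -1, so there is no saddle point; optimal play is mixed.
Let the kicker play Low with probability p. Expected payoff against Near: (-2)p + 4(1−p) = −6p + 4; against Far: (-1)p + (-6)(1−p) = 5p − 6.
Setting these equal: −6p + 4 = 5p − 6 ⇒ −11p = -10 ⇒ p = 10/11, and the value is (-6)·(10/11) + 4 = -16/11.
For the keeper: with q = P(Near), equating Low's and High's payoffs gives −q − 1 = 10q − 6 ⇒ q = 5/11.

6/11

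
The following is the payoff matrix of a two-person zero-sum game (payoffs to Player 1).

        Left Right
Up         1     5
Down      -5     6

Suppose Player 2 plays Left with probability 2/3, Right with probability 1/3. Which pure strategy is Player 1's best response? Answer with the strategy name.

Up

Expected payoff of Up: (2/3)·1 + (1/3)·5 = 7/3.
Expected payoff of Down: (2/3)·(-5) + (1/3)·6 = -4/3.
The largest is 7/3, so Player 1's best response is Up.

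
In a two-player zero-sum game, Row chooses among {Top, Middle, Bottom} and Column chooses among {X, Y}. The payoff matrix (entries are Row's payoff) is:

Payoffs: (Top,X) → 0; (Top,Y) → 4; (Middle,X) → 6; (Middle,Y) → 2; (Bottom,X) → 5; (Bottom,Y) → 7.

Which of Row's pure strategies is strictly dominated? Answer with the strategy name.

Bottom gives a strictly higher payoff than Top against every column: 5 > 0, 7 > 4.
So Top is strictly dominated and Row never plays it.

Top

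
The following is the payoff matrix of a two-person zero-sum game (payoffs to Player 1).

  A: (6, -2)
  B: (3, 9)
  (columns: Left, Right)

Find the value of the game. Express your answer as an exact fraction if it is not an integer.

30/7

Row minima: A → -2, B → 3; maximin = 3.
Column maxima: Left → 6, Right → 9; minimax = 6.
3 ≠ 6, so there is no saddle point; optimal play is mixed.
Let Player 1 play A with probability p. Expected payoff against Left: 6p + 3(1−p) = 3p + 3; against Right: (-2)p + 9(1−p) = −11p + 9.
Setting these equal: 3p + 3 = −11p + 9 ⇒ 14p = 6 ⇒ p = 3/7, and the value is (3)·(3/7) + 3 = 30/7.
For Player 2: with q = P(Left), equating A's and B's payoffs gives 8q − 2 = −6q + 9 ⇒ q = 11/14.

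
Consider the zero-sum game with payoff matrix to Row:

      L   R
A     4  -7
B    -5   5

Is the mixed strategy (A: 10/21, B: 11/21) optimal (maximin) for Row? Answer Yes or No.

Yes

Against L this mix gives (10/21)·4 + (11/21)·(-5) = -5/7.
Against R this mix gives (10/21)·(-7) + (11/21)·5 = -5/7.
All of Column's active replies (L, R) yield -5/7, and no column does worse for Row. The mix makes Column indifferent and guarantees -5/7, so it is optimal.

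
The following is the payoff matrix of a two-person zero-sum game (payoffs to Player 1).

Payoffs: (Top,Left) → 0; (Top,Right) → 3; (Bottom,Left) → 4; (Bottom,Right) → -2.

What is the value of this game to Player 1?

4/3

Row minima: Top → 0, Bottom → -2; maximin = 0.
Column maxima: Left → 4, Right → 3; minimax = 3.
0 ≠ 3, so there is no saddle point; optimal play is mixed.
Let Player 1 play Top with probability p. Expected payoff against Left: 0p + 4(1−p) = −4p + 4; against Right: 3p + (-2)(1−p) = 5p − 2.
Setting these equal: −4p + 4 = 5p − 2 ⇒ −9p = -6 ⇒ p = 2/3, and the value is (-4)·(2/3) + 4 = 4/3.
For Player 2: with q = P(Left), equating Top's and Bottom's payoffs gives −3q + 3 = 6q − 2 ⇒ q = 5/9.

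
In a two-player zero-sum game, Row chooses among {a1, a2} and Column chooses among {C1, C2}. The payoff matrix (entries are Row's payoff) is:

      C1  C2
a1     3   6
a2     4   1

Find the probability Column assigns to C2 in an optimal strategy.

1/6

Row minima: a1 → 3, a2 → 1; maximin = 3.
Column maxima: C1 → 4, C2 → 6; minimax = 4.
3 ≠ 4, so there is no saddle point; optimal play is mixed.
Let Row play a1 with probability p. Expected payoff against C1: 3p + 4(1−p) = −p + 4; against C2: 6p + 1(1−p) = 5p + 1.
Setting these equal: −p + 4 = 5p + 1 ⇒ −6p = -3 ⇒ p = 1/2, and the value is (-1)·(1/2) + 4 = 7/2.
For Column: with q = P(C1), equating a1's and a2's payoffs gives −3q + 6 = 3q + 1 ⇒ q = 5/6.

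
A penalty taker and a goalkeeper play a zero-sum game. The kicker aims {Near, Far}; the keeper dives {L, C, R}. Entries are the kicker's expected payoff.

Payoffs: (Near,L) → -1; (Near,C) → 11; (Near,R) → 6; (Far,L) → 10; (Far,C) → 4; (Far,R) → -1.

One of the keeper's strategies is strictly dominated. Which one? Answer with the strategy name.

R holds the kicker's payoff strictly below C in every row: 6 < 11, -1 < 4.
So C is strictly dominated for the keeper.

C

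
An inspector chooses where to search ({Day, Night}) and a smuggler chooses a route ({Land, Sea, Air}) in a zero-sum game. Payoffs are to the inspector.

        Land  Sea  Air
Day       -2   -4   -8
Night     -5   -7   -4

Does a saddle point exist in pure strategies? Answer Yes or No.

Row minima: Day → -8, Night → -7; maximin = -7.
Column maxima: Land → -2, Sea → -4, Air → -4; minimax = -4.
-7 ≠ -4, so no pure-strategy equilibrium exists.

No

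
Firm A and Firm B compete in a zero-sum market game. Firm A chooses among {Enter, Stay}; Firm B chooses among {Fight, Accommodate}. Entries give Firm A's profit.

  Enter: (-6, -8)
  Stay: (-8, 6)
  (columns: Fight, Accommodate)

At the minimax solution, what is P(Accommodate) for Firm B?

Row minima: Enter → -8, Stay → -8; maximin = -8.
Column maxima: Fight → -6, Accommodate → 6; minimax = -6.
-8 ≠ -6, so there is no saddle point; optimal play is mixed.
Let Firm A play Enter with probability p. Expected payoff against Fight: (-6)p + (-8)(1−p) = 2p − 8; against Accommodate: (-8)p + 6(1−p) = −14p + 6.
Setting these equal: 2p − 8 = −14p + 6 ⇒ 16p = 14 ⇒ p = 7/8, and the value is (2)·(7/8) − 8 = -25/4.
For Firm B: with q = P(Fight), equating Enter's and Stay's payoffs gives 2q − 8 = −14q + 6 ⇒ q = 7/8.

1/8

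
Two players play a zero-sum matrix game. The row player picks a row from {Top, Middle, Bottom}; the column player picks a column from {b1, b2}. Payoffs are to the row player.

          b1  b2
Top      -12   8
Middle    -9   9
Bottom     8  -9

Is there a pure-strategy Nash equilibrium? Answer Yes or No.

Row minima: Top → -12, Middle → -9, Bottom → -9; maximin = -9.
Column maxima: b1 → 8, b2 → 9; minimax = 8.
-9 ≠ 8, so no pure-strategy equilibrium exists.

No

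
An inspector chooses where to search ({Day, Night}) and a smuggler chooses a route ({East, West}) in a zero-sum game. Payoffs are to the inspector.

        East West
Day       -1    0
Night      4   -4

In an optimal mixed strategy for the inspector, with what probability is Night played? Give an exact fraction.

1/9

Row minima: Day → -1, Night → -4; maximin = -1.
Column maxima: East → 4, West → 0; minimax = 0.
-1 ≠ 0, so there is no saddle point; optimal play is mixed.
Let the inspector play Day with probability p. Expected payoff against East: (-1)p + 4(1−p) = −5p + 4; against West: 0p + (-4)(1−p) = 4p − 4.
Setting these equal: −5p + 4 = 4p − 4 ⇒ −9p = -8 ⇒ p = 8/9, and the value is (-5)·(8/9) + 4 = -4/9.
For the smuggler: with q = P(East), equating Day's and Night's payoffs gives −q = 8q − 4 ⇒ q = 4/9.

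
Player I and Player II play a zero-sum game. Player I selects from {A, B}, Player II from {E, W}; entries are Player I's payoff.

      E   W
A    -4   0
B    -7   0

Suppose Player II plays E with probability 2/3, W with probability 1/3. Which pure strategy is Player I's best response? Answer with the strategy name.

A

Expected payoff of A: (2/3)·(-4) + (1/3)·0 = -8/3.
Expected payoff of B: (2/3)·(-7) + (1/3)·0 = -14/3.
The largest is -8/3, so Player I's best response is A.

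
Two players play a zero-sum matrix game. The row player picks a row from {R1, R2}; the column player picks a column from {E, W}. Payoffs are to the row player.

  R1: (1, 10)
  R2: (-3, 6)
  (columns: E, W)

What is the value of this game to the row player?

Row minima: R1 → 1, R2 → -3; maximin = 1.
Column maxima: E → 1, W → 10; minimax = 1.
Since maximin = minimax = 1, there is a saddle point and the value is 1.

1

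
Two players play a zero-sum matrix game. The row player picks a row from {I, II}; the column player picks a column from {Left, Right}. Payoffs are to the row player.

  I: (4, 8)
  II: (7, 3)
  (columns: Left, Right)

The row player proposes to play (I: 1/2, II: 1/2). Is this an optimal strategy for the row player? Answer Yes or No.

Against Left this mix gives (1/2)·4 + (1/2)·7 = 11/2.
Against Right this mix gives (1/2)·8 + (1/2)·3 = 11/2.
All of the column player's active replies (Left, Right) yield 11/2, and no column does worse for the row player. The mix makes the column player indifferent and guarantees 11/2, so it is optimal.

Yes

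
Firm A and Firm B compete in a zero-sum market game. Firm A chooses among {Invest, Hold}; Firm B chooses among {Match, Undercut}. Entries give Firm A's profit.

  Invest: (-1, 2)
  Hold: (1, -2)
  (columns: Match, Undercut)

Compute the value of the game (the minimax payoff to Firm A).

Row minima: Invest → -1, Hold → -2; maximin = -1.
Column maxima: Match → 1, Undercut → 2; minimax = 1.
-1 ≠ 1, so there is no saddle point; optimal play is mixed.
Let Firm A play Invest with probability p. Expected payoff against Match: (-1)p + 1(1−p) = −2p + 1; against Undercut: 2p + (-2)(1−p) = 4p − 2.
Setting these equal: −2p + 1 = 4p − 2 ⇒ −6p = -3 ⇒ p = 1/2, and the value is (-2)·(1/2) + 1 = 0.
For Firm B: with q = P(Match), equating Invest's and Hold's payoffs gives −3q + 2 = 3q − 2 ⇒ q = 2/3.

0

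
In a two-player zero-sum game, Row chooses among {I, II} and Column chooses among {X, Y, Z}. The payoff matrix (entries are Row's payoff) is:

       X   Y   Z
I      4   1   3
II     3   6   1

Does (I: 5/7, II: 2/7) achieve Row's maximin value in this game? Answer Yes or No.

Yes

Against X this mix gives (5/7)·4 + (2/7)·3 = 26/7.
Against Y this mix gives (5/7)·1 + (2/7)·6 = 17/7.
Against Z this mix gives (5/7)·3 + (2/7)·1 = 17/7.
All of Column's active replies (Y, Z) yield 17/7, and no column does worse for Row. The mix makes Column indifferent and guarantees 17/7, so it is optimal.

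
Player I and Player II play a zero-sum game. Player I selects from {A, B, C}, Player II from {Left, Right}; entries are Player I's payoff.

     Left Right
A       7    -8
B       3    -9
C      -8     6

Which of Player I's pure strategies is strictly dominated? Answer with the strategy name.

B

A gives a strictly higher payoff than B against every column: 7 > 3, -8 > -9.
So B is strictly dominated and Player I never plays it.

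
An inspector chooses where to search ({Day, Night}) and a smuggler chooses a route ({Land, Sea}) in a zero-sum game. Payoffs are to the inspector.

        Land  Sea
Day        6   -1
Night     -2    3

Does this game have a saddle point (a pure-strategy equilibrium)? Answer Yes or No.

No

Row minima: Day → -1, Night → -2; maximin = -1.
Column maxima: Land → 6, Sea → 3; minimax = 3.
-1 ≠ 3, so no pure-strategy equilibrium exists.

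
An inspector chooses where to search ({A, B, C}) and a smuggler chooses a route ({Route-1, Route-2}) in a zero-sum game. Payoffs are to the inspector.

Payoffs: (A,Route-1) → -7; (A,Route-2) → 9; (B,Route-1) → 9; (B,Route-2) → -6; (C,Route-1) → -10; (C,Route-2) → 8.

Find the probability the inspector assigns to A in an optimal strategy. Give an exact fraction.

Row minima: A → -7, B → -6, C → -10; maximin = -6.
Column maxima: Route-1 → 9, Route-2 → 9; minimax = 9.
-6 ≠ 9, so there is no saddle point; optimal play is mixed.
C is strictly dominated by A, so the inspector never plays it.
On the remaining 2×2 (A, B vs Route-1, Route-2):
Let the inspector play A with probability p. Expected payoff against Route-1: (-7)p + 9(1−p) = −16p + 9; against Route-2: 9p + (-6)(1−p) = 15p − 6.
Setting these equal: −16p + 9 = 15p − 6 ⇒ −31p = -15 ⇒ p = 15/31, and the value is (-16)·(15/31) + 9 = 39/31.
For the smuggler: with q = P(Route-1), equating A's and B's payoffs gives −16q + 9 = 15q − 6 ⇒ q = 15/31.

15/31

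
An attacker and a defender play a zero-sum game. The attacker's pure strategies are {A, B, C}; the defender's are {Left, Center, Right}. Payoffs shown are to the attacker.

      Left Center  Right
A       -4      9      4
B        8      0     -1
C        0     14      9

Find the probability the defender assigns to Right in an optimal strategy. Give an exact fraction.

Row minima: A → -4, B → -1, C → 0; maximin = 0.
Column maxima: Left → 8, Center → 14, Right → 9; minimax = 8.
0 ≠ 8, so there is no saddle point; optimal play is mixed.
A is strictly dominated by C, so the attacker never plays it.
Center is strictly dominated by Right (it gives the attacker strictly more in every row), so the defender never plays it.
On the remaining 2×2 (B, C vs Left, Right):
Let the attacker play B with probability p. Expected payoff against Left: 8p + 0(1−p) = 8p; against Right: (-1)p + 9(1−p) = −10p + 9.
Setting these equal: 8p = −10p + 9 ⇒ 18p = 9 ⇒ p = 1/2, and the value is (8)·(1/2) = 4.
For the defender: with q = P(Left), equating B's and C's payoffs gives 9q − 1 = −9q + 9 ⇒ q = 5/9.

4/9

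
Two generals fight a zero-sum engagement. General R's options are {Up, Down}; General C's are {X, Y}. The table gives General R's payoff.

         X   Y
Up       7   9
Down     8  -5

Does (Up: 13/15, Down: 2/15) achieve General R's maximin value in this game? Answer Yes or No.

Yes

Against X this mix gives (13/15)·7 + (2/15)·8 = 107/15.
Against Y this mix gives (13/15)·9 + (2/15)·(-5) = 107/15.
All of General C's active replies (X, Y) yield 107/15, and no column does worse for General R. The mix makes General C indifferent and guarantees 107/15, so it is optimal.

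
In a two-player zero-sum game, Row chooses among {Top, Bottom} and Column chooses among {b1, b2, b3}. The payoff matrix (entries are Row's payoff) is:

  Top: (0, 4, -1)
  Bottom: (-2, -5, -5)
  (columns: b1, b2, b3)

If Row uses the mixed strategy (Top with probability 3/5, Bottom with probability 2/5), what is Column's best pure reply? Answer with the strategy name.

If Column plays b1, Row's expected payoff is (3/5)·0 + (2/5)·(-2) = -4/5.
If Column plays b2, Row's expected payoff is (3/5)·4 + (2/5)·(-5) = 2/5.
If Column plays b3, Row's expected payoff is (3/5)·(-1) + (2/5)·(-5) = -13/5.
Column minimizes Row's payoff; the smallest is -13/5, so the best response is b3.

b3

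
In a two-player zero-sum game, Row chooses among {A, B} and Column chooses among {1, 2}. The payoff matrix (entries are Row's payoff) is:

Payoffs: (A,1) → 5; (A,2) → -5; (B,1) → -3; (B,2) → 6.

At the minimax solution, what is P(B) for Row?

10/19

Row minima: A → -5, B → -3; maximin = -3.
Column maxima: 1 → 5, 2 → 6; minimax = 5.
-3 ≠ 5, so there is no saddle point; optimal play is mixed.
Let Row play A with probability p. Expected payoff against 1: 5p + (-3)(1−p) = 8p − 3; against 2: (-5)p + 6(1−p) = −11p + 6.
Setting these equal: 8p − 3 = −11p + 6 ⇒ 19p = 9 ⇒ p = 9/19, and the value is (8)·(9/19) − 3 = 15/19.
For Column: with q = P(1), equating A's and B's payoffs gives 10q − 5 = −9q + 6 ⇒ q = 11/19.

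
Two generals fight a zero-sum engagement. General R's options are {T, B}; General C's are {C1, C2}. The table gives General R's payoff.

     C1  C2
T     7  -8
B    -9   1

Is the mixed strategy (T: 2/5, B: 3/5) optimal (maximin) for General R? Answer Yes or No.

Against C1 this mix gives (2/5)·7 + (3/5)·(-9) = -13/5.
Against C2 this mix gives (2/5)·(-8) + (3/5)·1 = -13/5.
All of General C's active replies (C1, C2) yield -13/5, and no column does worse for General R. The mix makes General C indifferent and guarantees -13/5, so it is optimal.

Yes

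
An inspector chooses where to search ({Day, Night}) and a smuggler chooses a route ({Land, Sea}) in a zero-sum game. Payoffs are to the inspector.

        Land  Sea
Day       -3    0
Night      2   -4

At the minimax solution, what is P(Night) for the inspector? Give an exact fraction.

Row minima: Day → -3, Night → -4; maximin = -3.
Column maxima: Land → 2, Sea → 0; minimax = 0.
-3 ≠ 0, so there is no saddle point; optimal play is mixed.
Let the inspector play Day with probability p. Expected payoff against Land: (-3)p + 2(1−p) = −5p + 2; against Sea: 0p + (-4)(1−p) = 4p − 4.
Setting these equal: −5p + 2 = 4p − 4 ⇒ −9p = -6 ⇒ p = 2/3, and the value is (-5)·(2/3) + 2 = -4/3.
For the smuggler: with q = P(Land), equating Day's and Night's payoffs gives −3q = 6q − 4 ⇒ q = 4/9.

1/3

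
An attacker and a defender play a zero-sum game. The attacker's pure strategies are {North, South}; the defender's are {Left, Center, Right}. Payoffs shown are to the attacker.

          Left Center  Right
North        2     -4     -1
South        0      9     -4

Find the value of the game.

Row minima: North → -4, South → -4; maximin = -4.
Column maxima: Left → 2, Center → 9, Right → -1; minimax = -1.
-4 ≠ -1, so there is no saddle point; optimal play is mixed.
Left is strictly dominated by Right (it gives the attacker strictly more in every row), so the defender never plays it.
On the remaining 2×2 (North, South vs Center, Right):
Let the attacker play North with probability p. Expected payoff against Center: (-4)p + 9(1−p) = −13p + 9; against Right: (-1)p + (-4)(1−p) = 3p − 4.
Setting these equal: −13p + 9 = 3p − 4 ⇒ −16p = -13 ⇒ p = 13/16, and the value is (-13)·(13/16) + 9 = -25/16.
For the defender: with q = P(Center), equating North's and South's payoffs gives −3q − 1 = 13q − 4 ⇒ q = 3/16.

-25/16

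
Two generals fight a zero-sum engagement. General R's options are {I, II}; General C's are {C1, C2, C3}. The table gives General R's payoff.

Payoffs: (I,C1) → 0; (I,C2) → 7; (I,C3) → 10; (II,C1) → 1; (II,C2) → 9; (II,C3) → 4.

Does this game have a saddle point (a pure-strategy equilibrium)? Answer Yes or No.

Row minima: I → 0, II → 1; maximin = 1.
Column maxima: C1 → 1, C2 → 9, C3 → 10; minimax = 1.
maximin = minimax = 1, so a saddle point exists.

Yes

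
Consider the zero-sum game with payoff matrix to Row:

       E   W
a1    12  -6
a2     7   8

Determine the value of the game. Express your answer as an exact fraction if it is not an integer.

138/19

Row minima: a1 → -6, a2 → 7; maximin = 7.
Column maxima: E → 12, W → 8; minimax = 8.
7 ≠ 8, so there is no saddle point; optimal play is mixed.
Let Row play a1 with probability p. Expected payoff against E: 12p + 7(1−p) = 5p + 7; against W: (-6)p + 8(1−p) = −14p + 8.
Setting these equal: 5p + 7 = −14p + 8 ⇒ 19p = 1 ⇒ p = 1/19, and the value is (5)·(1/19) + 7 = 138/19.
For Column: with q = P(E), equating a1's and a2's payoffs gives 18q − 6 = −q + 8 ⇒ q = 14/19.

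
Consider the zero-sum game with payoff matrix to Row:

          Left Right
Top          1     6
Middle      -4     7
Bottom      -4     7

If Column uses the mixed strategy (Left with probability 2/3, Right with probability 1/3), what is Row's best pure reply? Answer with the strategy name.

Top

Expected payoff of Top: (2/3)·1 + (1/3)·6 = 8/3.
Expected payoff of Middle: (2/3)·(-4) + (1/3)·7 = -1/3.
Expected payoff of Bottom: (2/3)·(-4) + (1/3)·7 = -1/3.
The largest is 8/3, so Row's best response is Top.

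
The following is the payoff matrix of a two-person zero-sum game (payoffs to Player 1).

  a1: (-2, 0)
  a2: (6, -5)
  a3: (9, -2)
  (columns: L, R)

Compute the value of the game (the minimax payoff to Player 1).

Row minima: a1 → -2, a2 → -5, a3 → -2; maximin = -2.
Column maxima: L → 9, R → 0; minimax = 0.
-2 ≠ 0, so there is no saddle point; optimal play is mixed.
a2 is strictly dominated by a3, so Player 1 never plays it.
On the remaining 2×2 (a1, a3 vs L, R):
Let Player 1 play a1 with probability p. Expected payoff against L: (-2)p + 9(1−p) = −11p + 9; against R: 0p + (-2)(1−p) = 2p − 2.
Setting these equal: −11p + 9 = 2p − 2 ⇒ −13p = -11 ⇒ p = 11/13, and the value is (-11)·(11/13) + 9 = -4/13.
For Player 2: with q = P(L), equating a1's and a3's payoffs gives −2q = 11q − 2 ⇒ q = 2/13.

-4/13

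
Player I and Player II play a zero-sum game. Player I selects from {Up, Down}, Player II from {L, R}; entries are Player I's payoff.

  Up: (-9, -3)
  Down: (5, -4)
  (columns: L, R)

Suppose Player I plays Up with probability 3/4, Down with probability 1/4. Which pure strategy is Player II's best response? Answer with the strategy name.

L

If Player II plays L, Player I's expected payoff is (3/4)·(-9) + (1/4)·5 = -11/2.
If Player II plays R, Player I's expected payoff is (3/4)·(-3) + (1/4)·(-4) = -13/4.
Player II minimizes Player I's payoff; the smallest is -11/2, so the best response is L.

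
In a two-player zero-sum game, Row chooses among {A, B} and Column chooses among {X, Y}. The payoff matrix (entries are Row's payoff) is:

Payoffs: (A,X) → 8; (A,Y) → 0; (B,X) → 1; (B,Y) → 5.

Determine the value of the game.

Row minima: A → 0, B → 1; maximin = 1.
Column maxima: X → 8, Y → 5; minimax = 5.
1 ≠ 5, so there is no saddle point; optimal play is mixed.
Let Row play A with probability p. Expected payoff against X: 8p + 1(1−p) = 7p + 1; against Y: 0p + 5(1−p) = −5p + 5.
Setting these equal: 7p + 1 = −5p + 5 ⇒ 12p = 4 ⇒ p = 1/3, and the value is (7)·(1/3) + 1 = 10/3.
For Column: with q = P(X), equating A's and B's payoffs gives 8q = −4q + 5 ⇒ q = 5/12.

10/3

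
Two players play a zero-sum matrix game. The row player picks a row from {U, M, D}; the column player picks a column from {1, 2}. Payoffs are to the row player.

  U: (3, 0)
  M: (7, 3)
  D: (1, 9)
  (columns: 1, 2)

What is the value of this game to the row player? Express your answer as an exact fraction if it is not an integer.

Row minima: U → 0, M → 3, D → 1; maximin = 3.
Column maxima: 1 → 7, 2 → 9; minimax = 7.
3 ≠ 7, so there is no saddle point; optimal play is mixed.
U is strictly dominated by M, so the row player never plays it.
On the remaining 2×2 (M, D vs 1, 2):
Let the row player play M with probability p. Expected payoff against 1: 7p + 1(1−p) = 6p + 1; against 2: 3p + 9(1−p) = −6p + 9.
Setting these equal: 6p + 1 = −6p + 9 ⇒ 12p = 8 ⇒ p = 2/3, and the value is (6)·(2/3) + 1 = 5.
For the column player: with q = P(1), equating M's and D's payoffs gives 4q + 3 = −8q + 9 ⇒ q = 1/2.

5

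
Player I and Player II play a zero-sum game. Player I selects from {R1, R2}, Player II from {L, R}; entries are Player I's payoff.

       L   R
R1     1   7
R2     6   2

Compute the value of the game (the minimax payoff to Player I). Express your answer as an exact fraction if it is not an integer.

4

Row minima: R1 → 1, R2 → 2; maximin = 2.
Column maxima: L → 6, R → 7; minimax = 6.
2 ≠ 6, so there is no saddle point; optimal play is mixed.
Let Player I play R1 with probability p. Expected payoff against L: 1p + 6(1−p) = −5p + 6; against R: 7p + 2(1−p) = 5p + 2.
Setting these equal: −5p + 6 = 5p + 2 ⇒ −10p = -4 ⇒ p = 2/5, and the value is (-5)·(2/5) + 6 = 4.
For Player II: with q = P(L), equating R1's and R2's payoffs gives −6q + 7 = 4q + 2 ⇒ q = 1/2.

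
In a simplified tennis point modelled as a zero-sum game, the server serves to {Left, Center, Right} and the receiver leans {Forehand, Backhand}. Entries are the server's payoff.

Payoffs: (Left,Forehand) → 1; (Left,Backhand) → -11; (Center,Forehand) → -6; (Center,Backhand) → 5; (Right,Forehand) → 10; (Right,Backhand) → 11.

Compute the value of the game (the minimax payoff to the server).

10

Row minima: Left → -11, Center → -6, Right → 10; maximin = 10.
Column maxima: Forehand → 10, Backhand → 11; minimax = 10.
Since maximin = minimax = 10, there is a saddle point and the value is 10.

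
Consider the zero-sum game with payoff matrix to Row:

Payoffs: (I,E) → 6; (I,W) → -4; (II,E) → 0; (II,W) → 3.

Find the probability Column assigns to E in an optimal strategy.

7/13

Row minima: I → -4, II → 0; maximin = 0.
Column maxima: E → 6, W → 3; minimax = 3.
0 ≠ 3, so there is no saddle point; optimal play is mixed.
Let Row play I with probability p. Expected payoff against E: 6p + 0(1−p) = 6p; against W: (-4)p + 3(1−p) = −7p + 3.
Setting these equal: 6p = −7p + 3 ⇒ 13p = 3 ⇒ p = 3/13, and the value is (6)·(3/13) = 18/13.
For Column: with q = P(E), equating I's and II's payoffs gives 10q − 4 = −3q + 3 ⇒ q = 7/13.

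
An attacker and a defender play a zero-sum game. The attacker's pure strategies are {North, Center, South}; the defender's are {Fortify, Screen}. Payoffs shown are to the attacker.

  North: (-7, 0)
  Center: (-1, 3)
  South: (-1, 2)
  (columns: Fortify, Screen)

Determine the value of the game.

-1

Row minima: North → -7, Center → -1, South → -1; maximin = -1.
Column maxima: Fortify → -1, Screen → 3; minimax = -1.
Since maximin = minimax = -1, there is a saddle point and the value is -1.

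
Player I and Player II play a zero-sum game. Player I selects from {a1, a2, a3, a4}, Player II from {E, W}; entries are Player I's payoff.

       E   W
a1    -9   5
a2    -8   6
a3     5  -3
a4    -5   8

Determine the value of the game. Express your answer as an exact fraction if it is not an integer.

Row minima: a1 → -9, a2 → -8, a3 → -3, a4 → -5; maximin = -3.
Column maxima: E → 5, W → 8; minimax = 5.
-3 ≠ 5, so there is no saddle point; optimal play is mixed.
a1 is strictly dominated by a2, so Player I never plays it.
a2 is strictly dominated by a4, so Player I never plays it.
On the remaining 2×2 (a3, a4 vs E, W):
Let Player I play a3 with probability p. Expected payoff against E: 5p + (-5)(1−p) = 10p − 5; against W: (-3)p + 8(1−p) = −11p + 8.
Setting these equal: 10p − 5 = −11p + 8 ⇒ 21p = 13 ⇒ p = 13/21, and the value is (10)·(13/21) − 5 = 25/21.
For Player II: with q = P(E), equating a3's and a4's payoffs gives 8q − 3 = −13q + 8 ⇒ q = 11/21.

25/21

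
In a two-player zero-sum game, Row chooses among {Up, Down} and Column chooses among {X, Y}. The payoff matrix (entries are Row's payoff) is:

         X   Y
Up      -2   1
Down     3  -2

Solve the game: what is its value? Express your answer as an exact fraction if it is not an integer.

-1/8

Row minima: Up → -2, Down → -2; maximin = -2.
Column maxima: X → 3, Y → 1; minimax = 1.
-2 ≠ 1, so there is no saddle point; optimal play is mixed.
Let Row play Up with probability p. Expected payoff against X: (-2)p + 3(1−p) = −5p + 3; against Y: 1p + (-2)(1−p) = 3p − 2.
Setting these equal: −5p + 3 = 3p − 2 ⇒ −8p = -5 ⇒ p = 5/8, and the value is (-5)·(5/8) + 3 = -1/8.
For Column: with q = P(X), equating Up's and Down's payoffs gives −3q + 1 = 5q − 2 ⇒ q = 3/8.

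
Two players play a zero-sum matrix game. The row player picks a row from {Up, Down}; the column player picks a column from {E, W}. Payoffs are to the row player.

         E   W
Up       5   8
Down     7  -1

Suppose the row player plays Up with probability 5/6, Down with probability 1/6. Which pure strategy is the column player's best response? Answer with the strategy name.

E

If the column player plays E, the row player's expected payoff is (5/6)·5 + (1/6)·7 = 16/3.
If the column player plays W, the row player's expected payoff is (5/6)·8 + (1/6)·(-1) = 13/2.
The column player minimizes the row player's payoff; the smallest is 16/3, so the best response is E.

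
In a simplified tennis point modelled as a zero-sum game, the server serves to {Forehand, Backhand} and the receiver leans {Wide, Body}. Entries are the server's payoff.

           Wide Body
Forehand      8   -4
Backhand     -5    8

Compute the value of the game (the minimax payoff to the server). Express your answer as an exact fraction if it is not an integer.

Row minima: Forehand → -4, Backhand → -5; maximin = -4.
Column maxima: Wide → 8, Body → 8; minimax = 8.
-4 ≠ 8, so there is no saddle point; optimal play is mixed.
Let the server play Forehand with probability p. Expected payoff against Wide: 8p + (-5)(1−p) = 13p − 5; against Body: (-4)p + 8(1−p) = −12p + 8.
Setting these equal: 13p − 5 = −12p + 8 ⇒ 25p = 13 ⇒ p = 13/25, and the value is (13)·(13/25) − 5 = 44/25.
For the receiver: with q = P(Wide), equating Forehand's and Backhand's payoffs gives 12q − 4 = −13q + 8 ⇒ q = 12/25.

44/25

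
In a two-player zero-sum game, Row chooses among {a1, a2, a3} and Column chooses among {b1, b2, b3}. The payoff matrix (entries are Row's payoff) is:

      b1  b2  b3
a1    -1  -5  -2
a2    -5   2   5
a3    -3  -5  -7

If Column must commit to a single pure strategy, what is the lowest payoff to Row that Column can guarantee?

-1

Column maxima: b1 → -1, b2 → 2, b3 → 5.
The smallest of these is -1.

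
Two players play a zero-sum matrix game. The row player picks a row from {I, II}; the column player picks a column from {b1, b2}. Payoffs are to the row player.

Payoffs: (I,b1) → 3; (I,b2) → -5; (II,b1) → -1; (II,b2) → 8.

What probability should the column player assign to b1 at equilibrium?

Row minima: I → -5, II → -1; maximin = -1.
Column maxima: b1 → 3, b2 → 8; minimax = 3.
-1 ≠ 3, so there is no saddle point; optimal play is mixed.
Let the row player play I with probability p. Expected payoff against b1: 3p + (-1)(1−p) = 4p − 1; against b2: (-5)p + 8(1−p) = −13p + 8.
Setting these equal: 4p − 1 = −13p + 8 ⇒ 17p = 9 ⇒ p = 9/17, and the value is (4)·(9/17) − 1 = 19/17.
For the column player: with q = P(b1), equating I's and II's payoffs gives 8q − 5 = −9q + 8 ⇒ q = 13/17.

13/17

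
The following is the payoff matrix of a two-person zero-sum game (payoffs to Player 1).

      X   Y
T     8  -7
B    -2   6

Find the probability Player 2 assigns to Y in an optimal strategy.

10/23

Row minima: T → -7, B → -2; maximin = -2.
Column maxima: X → 8, Y → 6; minimax = 6.
-2 ≠ 6, so there is no saddle point; optimal play is mixed.
Let Player 1 play T with probability p. Expected payoff against X: 8p + (-2)(1−p) = 10p − 2; against Y: (-7)p + 6(1−p) = −13p + 6.
Setting these equal: 10p − 2 = −13p + 6 ⇒ 23p = 8 ⇒ p = 8/23, and the value is (10)·(8/23) − 2 = 34/23.
For Player 2: with q = P(X), equating T's and B's payoffs gives 15q − 7 = −8q + 6 ⇒ q = 13/23.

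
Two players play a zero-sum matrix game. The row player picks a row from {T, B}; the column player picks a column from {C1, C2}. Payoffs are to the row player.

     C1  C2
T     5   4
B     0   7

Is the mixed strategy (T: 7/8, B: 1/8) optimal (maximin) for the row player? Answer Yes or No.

Against C1 this mix gives (7/8)·5 + (1/8)·0 = 35/8.
Against C2 this mix gives (7/8)·4 + (1/8)·7 = 35/8.
All of the column player's active replies (C1, C2) yield 35/8, and no column does worse for the row player. The mix makes the column player indifferent and guarantees 35/8, so it is optimal.

Yes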